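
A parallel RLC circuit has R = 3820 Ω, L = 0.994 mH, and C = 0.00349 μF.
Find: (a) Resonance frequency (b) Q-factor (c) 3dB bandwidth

Step 1 — Resonance: ω₀ = 1/√(LC) = 1/√(0.000994·3.49e-09) = 5.369e+05 rad/s.
Step 2 — f₀ = ω₀/(2π) = 8.545e+04 Hz.
Step 3 — Parallel Q: Q = R/(ω₀L) = 3820/(5.369e+05·0.000994) = 7.158.
Step 4 — Bandwidth: Δω = ω₀/Q = 7.501e+04 rad/s; BW = Δω/(2π) = 1.194e+04 Hz.

(a) f₀ = 8.545e+04 Hz  (b) Q = 7.158  (c) BW = 1.194e+04 Hz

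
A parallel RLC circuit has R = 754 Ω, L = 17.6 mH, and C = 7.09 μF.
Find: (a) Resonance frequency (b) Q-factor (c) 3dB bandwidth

Step 1 — Resonance: ω₀ = 1/√(LC) = 1/√(0.0176·7.09e-06) = 2831 rad/s.
Step 2 — f₀ = ω₀/(2π) = 450.5 Hz.
Step 3 — Parallel Q: Q = R/(ω₀L) = 754/(2831·0.0176) = 15.13.
Step 4 — Bandwidth: Δω = ω₀/Q = 187.1 rad/s; BW = Δω/(2π) = 29.77 Hz.

(a) f₀ = 450.5 Hz  (b) Q = 15.13  (c) BW = 29.77 Hz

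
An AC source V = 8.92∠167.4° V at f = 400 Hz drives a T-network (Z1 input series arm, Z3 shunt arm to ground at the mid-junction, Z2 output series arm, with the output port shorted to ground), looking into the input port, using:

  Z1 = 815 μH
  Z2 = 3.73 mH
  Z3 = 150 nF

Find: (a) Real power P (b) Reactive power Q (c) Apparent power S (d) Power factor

Step 1 — Angular frequency: ω = 2π·f = 2π·400 = 2513 rad/s.
Step 2 — Component impedances:
  Z1: Z = jωL = j·2513·0.000815 = 0 + j2.048 Ω
  Z2: Z = jωL = j·2513·0.00373 = 0 + j9.375 Ω
  Z3: Z = 1/(jωC) = -j/(ω·C) = 0 - j2653 Ω
Step 3 — With the output port shorted to ground, the output series arm Z2 runs from the junction to ground; the shunt arm Z3 also runs from the junction to ground. They appear in parallel: Z3 || Z2 = 0 + j9.408 Ω.
Step 4 — Series with input arm Z1: Z_in = Z1 + (Z3 || Z2) = 0 + j11.46 Ω = 11.46∠90.0° Ω.
Step 5 — Source phasor: V = 8.92∠167.4° V = -8.705 + j1.946 V.
Step 6 — Current: I = V / Z = 0.1699 + j0.7599 A = 0.7786∠77.4° A.
Step 7 — Complex power: S = V·I* = 0 + j6.945 VA.
Step 8 — Real power: P = Re(S) = 0 W.
Step 9 — Reactive power: Q = Im(S) = 6.945 VAR.
Step 10 — Apparent power: |S| = 6.945 VA.
Step 11 — Power factor: PF = P/|S| = 0 (lagging).

(a) P = 0 W  (b) Q = 6.945 VAR  (c) S = 6.945 VA  (d) PF = 0 (lagging)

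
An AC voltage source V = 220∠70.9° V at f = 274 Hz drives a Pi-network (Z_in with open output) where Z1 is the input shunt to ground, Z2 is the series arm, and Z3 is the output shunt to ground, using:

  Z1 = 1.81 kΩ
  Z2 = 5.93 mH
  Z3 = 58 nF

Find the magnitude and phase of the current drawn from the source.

Step 1 — Angular frequency: ω = 2π·f = 2π·274 = 1722 rad/s.
Step 2 — Component impedances:
  Z1: Z = R = 1810 Ω
  Z2: Z = jωL = j·1722·0.00593 = 0 + j10.21 Ω
  Z3: Z = 1/(jωC) = -j/(ω·C) = 0 - j1.001e+04 Ω
Step 3 — With open output, the series arm Z2 and the output shunt Z3 appear in series to ground: Z2 + Z3 = 0 - j1e+04 Ω.
Step 4 — Parallel with input shunt Z1: Z_in = Z1 || (Z2 + Z3) = 1753 - j317.1 Ω = 1781∠-10.3° Ω.
Step 5 — Source phasor: V = 220∠70.9° V = 71.99 + j207.9 V.
Step 6 — Ohm's law: I = V / Z_total = (71.99 + j207.9) / (1753 - j317.1) = 0.01899 + j0.1221 A.
Step 7 — Convert to polar: |I| = 0.1235 A, ∠I = 81.2°.

I = 0.1235∠81.2° A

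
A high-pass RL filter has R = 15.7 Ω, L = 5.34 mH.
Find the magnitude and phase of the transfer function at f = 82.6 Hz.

Step 1 — Angular frequency: ω = 2π·82.6 = 519 rad/s.
Step 2 — Transfer function: H(jω) = jωL/(R + jωL).
Step 3 — Numerator jωL = j·2.771; denominator R + jωL = 15.7 + j2.771.
Step 4 — H = 0.03022 + j0.1712.
Step 5 — Magnitude: |H| = 0.1738 (-15.2 dB); phase: φ = 80.0°.

|H| = 0.1738 (-15.2 dB), φ = 80.0°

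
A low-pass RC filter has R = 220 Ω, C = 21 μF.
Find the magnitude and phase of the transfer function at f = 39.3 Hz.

Step 1 — Angular frequency: ω = 2π·39.3 = 246.9 rad/s.
Step 2 — Transfer function: H(jω) = 1/(1 + jωRC).
Step 3 — Denominator: 1 + jωRC = 1 + j·246.9·220·2.1e-05 = 1 + j1.141.
Step 4 — H = 0.4345 - j0.4957.
Step 5 — Magnitude: |H| = 0.6592 (-3.6 dB); phase: φ = -48.8°.

|H| = 0.6592 (-3.6 dB), φ = -48.8°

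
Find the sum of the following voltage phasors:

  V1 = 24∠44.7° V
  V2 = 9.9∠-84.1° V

Step 1 — Convert each phasor to rectangular form:
  V1 = 24·(cos(44.7°) + j·sin(44.7°)) = 17.06 + j16.88 V
  V2 = 9.9·(cos(-84.1°) + j·sin(-84.1°)) = 1.018 - j9.848 V
Step 2 — Sum components: V_total = 18.08 + j7.034 V.
Step 3 — Convert to polar: |V_total| = 19.4 V, ∠V_total = 21.3°.

V_total = 19.4∠21.3° V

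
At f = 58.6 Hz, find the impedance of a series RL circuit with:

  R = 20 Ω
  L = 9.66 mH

Step 1 — Angular frequency: ω = 2π·f = 2π·58.6 = 368.2 rad/s.
Step 2 — Component impedances:
  R: Z = R = 20 Ω
  L: Z = jωL = j·368.2·0.00966 = 0 + j3.557 Ω
Step 3 — Series combination: Z_total = R + L = 20 + j3.557 Ω = 20.31∠10.1° Ω.

Z = 20 + j3.557 Ω = 20.31∠10.1° Ω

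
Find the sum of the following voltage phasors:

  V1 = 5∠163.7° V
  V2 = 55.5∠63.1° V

Step 1 — Convert each phasor to rectangular form:
  V1 = 5·(cos(163.7°) + j·sin(163.7°)) = -4.799 + j1.403 V
  V2 = 55.5·(cos(63.1°) + j·sin(63.1°)) = 25.11 + j49.49 V
Step 2 — Sum components: V_total = 20.31 + j50.9 V.
Step 3 — Convert to polar: |V_total| = 54.8 V, ∠V_total = 68.2°.

V_total = 54.8∠68.2° V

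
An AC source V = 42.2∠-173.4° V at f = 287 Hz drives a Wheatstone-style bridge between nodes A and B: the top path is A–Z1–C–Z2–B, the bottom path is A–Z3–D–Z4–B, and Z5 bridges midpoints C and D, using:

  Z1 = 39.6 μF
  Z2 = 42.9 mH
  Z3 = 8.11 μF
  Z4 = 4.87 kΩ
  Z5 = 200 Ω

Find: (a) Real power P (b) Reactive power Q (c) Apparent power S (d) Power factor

Step 1 — Angular frequency: ω = 2π·f = 2π·287 = 1803 rad/s.
Step 2 — Component impedances:
  Z1: Z = 1/(jωC) = -j/(ω·C) = 0 - j14 Ω
  Z2: Z = jωL = j·1803·0.0429 = 0 + j77.36 Ω
  Z3: Z = 1/(jωC) = -j/(ω·C) = 0 - j68.38 Ω
  Z4: Z = R = 4870 Ω
  Z5: Z = R = 200 Ω
Step 3 — Bridge requires nodal analysis (the Z5 bridge couples midpoints C and D, so the two paths cannot be reduced to a simple series/parallel combination). Setting node B to ground and injecting 1 A at node A, the 3-node admittance system at A, C, D solves to V_A = Z_AB = 1.706 + j63.57 Ω = 63.59∠88.5° Ω.
Step 4 — Source phasor: V = 42.2∠-173.4° V = -41.92 - j4.85 V.
Step 5 — Current: I = V / Z = -0.09393 + j0.6569 A = 0.6636∠98.1° A.
Step 6 — Complex power: S = V·I* = 0.7512 + j27.99 VA.
Step 7 — Real power: P = Re(S) = 0.7512 W.
Step 8 — Reactive power: Q = Im(S) = 27.99 VAR.
Step 9 — Apparent power: |S| = 28 VA.
Step 10 — Power factor: PF = P/|S| = 0.02683 (lagging).

(a) P = 0.7512 W  (b) Q = 27.99 VAR  (c) S = 28 VA  (d) PF = 0.02683 (lagging)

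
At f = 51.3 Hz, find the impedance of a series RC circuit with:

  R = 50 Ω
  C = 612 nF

Step 1 — Angular frequency: ω = 2π·f = 2π·51.3 = 322.3 rad/s.
Step 2 — Component impedances:
  R: Z = R = 50 Ω
  C: Z = 1/(jωC) = -j/(ω·C) = 0 - j5069 Ω
Step 3 — Series combination: Z_total = R + C = 50 - j5069 Ω = 5070∠-89.4° Ω.

Z = 50 - j5069 Ω = 5070∠-89.4° Ω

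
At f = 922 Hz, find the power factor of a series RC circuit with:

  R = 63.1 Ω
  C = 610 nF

Step 1 — Angular frequency: ω = 2π·f = 2π·922 = 5793 rad/s.
Step 2 — Component impedances:
  R: Z = R = 63.1 Ω
  C: Z = 1/(jωC) = -j/(ω·C) = 0 - j283 Ω
Step 3 — Series combination: Z_total = R + C = 63.1 - j283 Ω = 289.9∠-77.4° Ω.
Step 4 — Power factor: PF = cos(φ) = Re(Z)/|Z| = 63.1/289.93 = 0.2176.
Step 5 — Type: Im(Z) = -283 ⇒ leading (phase φ = -77.4°).

PF = 0.2176 (leading, φ = -77.4°)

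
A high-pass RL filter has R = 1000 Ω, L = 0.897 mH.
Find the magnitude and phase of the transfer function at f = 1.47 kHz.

Step 1 — Angular frequency: ω = 2π·1470 = 9236 rad/s.
Step 2 — Transfer function: H(jω) = jωL/(R + jωL).
Step 3 — Numerator jωL = j·8.285; denominator R + jωL = 1000 + j8.285.
Step 4 — H = 6.864e-05 + j0.008284.
Step 5 — Magnitude: |H| = 0.008285 (-41.6 dB); phase: φ = 89.5°.

|H| = 0.008285 (-41.6 dB), φ = 89.5°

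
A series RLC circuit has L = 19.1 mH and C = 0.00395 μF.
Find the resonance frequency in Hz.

Step 1 — Resonance condition Im(Z)=0 gives ω₀ = 1/√(LC).
Step 2 — ω₀ = 1/√(0.0191·3.95e-09) = 1.151e+05 rad/s.
Step 3 — f₀ = ω₀/(2π) = 1.832e+04 Hz.

f₀ = 1.832e+04 Hz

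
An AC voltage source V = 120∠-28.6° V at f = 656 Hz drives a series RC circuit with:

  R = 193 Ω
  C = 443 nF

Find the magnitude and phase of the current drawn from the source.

Step 1 — Angular frequency: ω = 2π·f = 2π·656 = 4122 rad/s.
Step 2 — Component impedances:
  R: Z = R = 193 Ω
  C: Z = 1/(jωC) = -j/(ω·C) = 0 - j547.7 Ω
Step 3 — Series combination: Z_total = R + C = 193 - j547.7 Ω = 580.7∠-70.6° Ω.
Step 4 — Source phasor: V = 120∠-28.6° V = 105.4 - j57.44 V.
Step 5 — Ohm's law: I = V / Z_total = (105.4 - j57.44) / (193 - j547.7) = 0.1536 + j0.1382 A.
Step 6 — Convert to polar: |I| = 0.2067 A, ∠I = 42.0°.

I = 0.2067∠42.0° A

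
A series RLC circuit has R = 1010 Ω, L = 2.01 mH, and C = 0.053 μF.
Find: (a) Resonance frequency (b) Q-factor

Step 1 — Resonance condition Im(Z)=0 gives ω₀ = 1/√(LC).
Step 2 — ω₀ = 1/√(0.00201·5.3e-08) = 9.689e+04 rad/s.
Step 3 — f₀ = ω₀/(2π) = 1.542e+04 Hz.
Step 4 — Series Q: Q = ω₀L/R = 9.689e+04·0.00201/1010 = 0.1928.

(a) f₀ = 1.542e+04 Hz  (b) Q = 0.1928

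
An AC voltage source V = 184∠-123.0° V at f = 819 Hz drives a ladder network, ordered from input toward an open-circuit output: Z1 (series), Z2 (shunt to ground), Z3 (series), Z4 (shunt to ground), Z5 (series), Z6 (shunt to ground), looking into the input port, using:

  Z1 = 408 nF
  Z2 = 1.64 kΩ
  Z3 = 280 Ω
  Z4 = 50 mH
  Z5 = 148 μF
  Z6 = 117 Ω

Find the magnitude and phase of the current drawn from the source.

Step 1 — Angular frequency: ω = 2π·f = 2π·819 = 5146 rad/s.
Step 2 — Component impedances:
  Z1: Z = 1/(jωC) = -j/(ω·C) = 0 - j476.3 Ω
  Z2: Z = R = 1640 Ω
  Z3: Z = R = 280 Ω
  Z4: Z = jωL = j·5146·0.05 = 0 + j257.3 Ω
  Z5: Z = 1/(jωC) = -j/(ω·C) = 0 - j1.313 Ω
  Z6: Z = R = 117 Ω
Step 3 — Ladder network (open output): work backward from the far end, alternating series and parallel combinations. Z_in = 307.7 - j447.7 Ω = 543.2∠-55.5° Ω.
Step 4 — Source phasor: V = 184∠-123.0° V = -100.2 - j154.3 V.
Step 5 — Ohm's law: I = V / Z_total = (-100.2 - j154.3) / (307.7 - j447.7) = 0.1296 - j0.313 A.
Step 6 — Convert to polar: |I| = 0.3387 A, ∠I = -67.5°.

I = 0.3387∠-67.5° A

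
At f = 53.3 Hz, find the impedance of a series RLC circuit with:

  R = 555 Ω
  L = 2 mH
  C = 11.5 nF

Step 1 — Angular frequency: ω = 2π·f = 2π·53.3 = 334.9 rad/s.
Step 2 — Component impedances:
  R: Z = R = 555 Ω
  L: Z = jωL = j·334.9·0.002 = 0 + j0.6698 Ω
  C: Z = 1/(jωC) = -j/(ω·C) = 0 - j2.597e+05 Ω
Step 3 — Series combination: Z_total = R + L + C = 555 - j2.597e+05 Ω = 2.597e+05∠-89.9° Ω.

Z = 555 - j2.597e+05 Ω = 2.597e+05∠-89.9° Ω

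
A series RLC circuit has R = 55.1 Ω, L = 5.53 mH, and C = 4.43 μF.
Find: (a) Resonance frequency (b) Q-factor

Step 1 — Resonance condition Im(Z)=0 gives ω₀ = 1/√(LC).
Step 2 — ω₀ = 1/√(0.00553·4.43e-06) = 6389 rad/s.
Step 3 — f₀ = ω₀/(2π) = 1017 Hz.
Step 4 — Series Q: Q = ω₀L/R = 6389·0.00553/55.1 = 0.6412.

(a) f₀ = 1017 Hz  (b) Q = 0.6412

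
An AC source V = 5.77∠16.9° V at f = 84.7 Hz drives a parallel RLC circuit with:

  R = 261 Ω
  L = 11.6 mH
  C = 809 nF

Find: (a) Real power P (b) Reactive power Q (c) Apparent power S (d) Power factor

Step 1 — Angular frequency: ω = 2π·f = 2π·84.7 = 532.2 rad/s.
Step 2 — Component impedances:
  R: Z = R = 261 Ω
  L: Z = jωL = j·532.2·0.0116 = 0 + j6.173 Ω
  C: Z = 1/(jωC) = -j/(ω·C) = 0 - j2323 Ω
Step 3 — Parallel combination: 1/Z_total = 1/R + 1/L + 1/C; Z_total = 0.1467 + j6.186 Ω = 6.188∠88.6° Ω.
Step 4 — Source phasor: V = 5.77∠16.9° V = 5.521 + j1.677 V.
Step 5 — Current: I = V / Z = 0.2921 - j0.8855 A = 0.9324∠-71.7° A.
Step 6 — Complex power: S = V·I* = 0.1276 + j5.379 VA.
Step 7 — Real power: P = Re(S) = 0.1276 W.
Step 8 — Reactive power: Q = Im(S) = 5.379 VAR.
Step 9 — Apparent power: |S| = 5.38 VA.
Step 10 — Power factor: PF = P/|S| = 0.02371 (lagging).

(a) P = 0.1276 W  (b) Q = 5.379 VAR  (c) S = 5.38 VA  (d) PF = 0.02371 (lagging)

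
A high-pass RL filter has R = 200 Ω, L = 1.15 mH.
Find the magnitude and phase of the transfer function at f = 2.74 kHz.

Step 1 — Angular frequency: ω = 2π·2740 = 1.722e+04 rad/s.
Step 2 — Transfer function: H(jω) = jωL/(R + jωL).
Step 3 — Numerator jωL = j·19.8; denominator R + jωL = 200 + j19.8.
Step 4 — H = 0.009704 + j0.09803.
Step 5 — Magnitude: |H| = 0.09851 (-20.1 dB); phase: φ = 84.3°.

|H| = 0.09851 (-20.1 dB), φ = 84.3°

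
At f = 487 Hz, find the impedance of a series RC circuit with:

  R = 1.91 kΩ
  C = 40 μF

Step 1 — Angular frequency: ω = 2π·f = 2π·487 = 3060 rad/s.
Step 2 — Component impedances:
  R: Z = R = 1910 Ω
  C: Z = 1/(jωC) = -j/(ω·C) = 0 - j8.17 Ω
Step 3 — Series combination: Z_total = R + C = 1910 - j8.17 Ω = 1910∠-0.2° Ω.

Z = 1910 - j8.17 Ω = 1910∠-0.2° Ω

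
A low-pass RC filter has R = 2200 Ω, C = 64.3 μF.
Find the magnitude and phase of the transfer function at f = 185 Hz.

Step 1 — Angular frequency: ω = 2π·185 = 1162 rad/s.
Step 2 — Transfer function: H(jω) = 1/(1 + jωRC).
Step 3 — Denominator: 1 + jωRC = 1 + j·1162·2200·6.43e-05 = 1 + j164.4.
Step 4 — H = 3.698e-05 - j0.006081.
Step 5 — Magnitude: |H| = 0.006081 (-44.3 dB); phase: φ = -89.7°.

|H| = 0.006081 (-44.3 dB), φ = -89.7°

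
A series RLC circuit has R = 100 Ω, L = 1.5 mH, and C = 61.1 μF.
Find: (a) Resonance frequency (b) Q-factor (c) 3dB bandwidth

Step 1 — Resonance: ω₀ = 1/√(LC) = 1/√(0.0015·6.11e-05) = 3303 rad/s.
Step 2 — f₀ = ω₀/(2π) = 525.7 Hz.
Step 3 — Series Q: Q = ω₀L/R = 3303·0.0015/100 = 0.04955.
Step 4 — Bandwidth: Δω = ω₀/Q = 6.667e+04 rad/s; BW = Δω/(2π) = 1.061e+04 Hz.

(a) f₀ = 525.7 Hz  (b) Q = 0.04955  (c) BW = 1.061e+04 Hz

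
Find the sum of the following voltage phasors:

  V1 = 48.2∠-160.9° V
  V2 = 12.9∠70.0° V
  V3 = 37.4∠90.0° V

Step 1 — Convert each phasor to rectangular form:
  V1 = 48.2·(cos(-160.9°) + j·sin(-160.9°)) = -45.55 - j15.77 V
  V2 = 12.9·(cos(70.0°) + j·sin(70.0°)) = 4.412 + j12.12 V
  V3 = 37.4·(cos(90.0°) + j·sin(90.0°)) = 0 + j37.4 V
Step 2 — Sum components: V_total = -41.13 + j33.75 V.
Step 3 — Convert to polar: |V_total| = 53.21 V, ∠V_total = 140.6°.

V_total = 53.21∠140.6° V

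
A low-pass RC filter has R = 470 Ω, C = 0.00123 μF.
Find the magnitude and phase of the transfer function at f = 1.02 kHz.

Step 1 — Angular frequency: ω = 2π·1020 = 6409 rad/s.
Step 2 — Transfer function: H(jω) = 1/(1 + jωRC).
Step 3 — Denominator: 1 + jωRC = 1 + j·6409·470·1.23e-09 = 1 + j0.003705.
Step 4 — H = 1 - j0.003705.
Step 5 — Magnitude: |H| = 1 (-0.0 dB); phase: φ = -0.2°.

|H| = 1 (-0.0 dB), φ = -0.2°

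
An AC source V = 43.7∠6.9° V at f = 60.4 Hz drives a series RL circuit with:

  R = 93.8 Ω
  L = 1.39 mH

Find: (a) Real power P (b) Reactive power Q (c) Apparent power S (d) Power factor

Step 1 — Angular frequency: ω = 2π·f = 2π·60.4 = 379.5 rad/s.
Step 2 — Component impedances:
  R: Z = R = 93.8 Ω
  L: Z = jωL = j·379.5·0.00139 = 0 + j0.5275 Ω
Step 3 — Series combination: Z_total = R + L = 93.8 + j0.5275 Ω = 93.8∠0.3° Ω.
Step 4 — Source phasor: V = 43.7∠6.9° V = 43.38 + j5.25 V.
Step 5 — Current: I = V / Z = 0.4628 + j0.05337 A = 0.4659∠6.6° A.
Step 6 — Complex power: S = V·I* = 20.36 + j0.1145 VA.
Step 7 — Real power: P = Re(S) = 20.36 W.
Step 8 — Reactive power: Q = Im(S) = 0.1145 VAR.
Step 9 — Apparent power: |S| = 20.36 VA.
Step 10 — Power factor: PF = P/|S| = 1 (lagging).

(a) P = 20.36 W  (b) Q = 0.1145 VAR  (c) S = 20.36 VA  (d) PF = 1 (lagging)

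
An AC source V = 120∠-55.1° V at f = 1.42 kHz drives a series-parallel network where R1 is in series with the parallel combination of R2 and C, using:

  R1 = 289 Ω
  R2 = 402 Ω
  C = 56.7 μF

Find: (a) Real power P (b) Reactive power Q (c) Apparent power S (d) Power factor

Step 1 — Angular frequency: ω = 2π·f = 2π·1420 = 8922 rad/s.
Step 2 — Component impedances:
  R1: Z = R = 289 Ω
  R2: Z = R = 402 Ω
  C: Z = 1/(jωC) = -j/(ω·C) = 0 - j1.977 Ω
Step 3 — Parallel branch: R2 || C = 1/(1/R2 + 1/C) = 0.00972 - j1.977 Ω.
Step 4 — Series with R1: Z_total = R1 + (R2 || C) = 289 - j1.977 Ω = 289∠-0.4° Ω.
Step 5 — Source phasor: V = 120∠-55.1° V = 68.66 - j98.42 V.
Step 6 — Current: I = V / Z = 0.2399 - j0.3389 A = 0.4152∠-54.7° A.
Step 7 — Complex power: S = V·I* = 49.82 - j0.3408 VA.
Step 8 — Real power: P = Re(S) = 49.82 W.
Step 9 — Reactive power: Q = Im(S) = -0.3408 VAR.
Step 10 — Apparent power: |S| = 49.82 VA.
Step 11 — Power factor: PF = P/|S| = 1 (leading).

(a) P = 49.82 W  (b) Q = -0.3408 VAR  (c) S = 49.82 VA  (d) PF = 1 (leading)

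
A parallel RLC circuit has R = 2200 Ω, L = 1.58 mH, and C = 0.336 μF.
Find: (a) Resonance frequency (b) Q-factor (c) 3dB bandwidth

Step 1 — Resonance: ω₀ = 1/√(LC) = 1/√(0.00158·3.36e-07) = 4.34e+04 rad/s.
Step 2 — f₀ = ω₀/(2π) = 6908 Hz.
Step 3 — Parallel Q: Q = R/(ω₀L) = 2200/(4.34e+04·0.00158) = 32.08.
Step 4 — Bandwidth: Δω = ω₀/Q = 1353 rad/s; BW = Δω/(2π) = 215.3 Hz.

(a) f₀ = 6908 Hz  (b) Q = 32.08  (c) BW = 215.3 Hz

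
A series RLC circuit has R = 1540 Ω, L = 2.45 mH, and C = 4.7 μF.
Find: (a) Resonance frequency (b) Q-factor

Step 1 — Resonance condition Im(Z)=0 gives ω₀ = 1/√(LC).
Step 2 — ω₀ = 1/√(0.00245·4.7e-06) = 9319 rad/s.
Step 3 — f₀ = ω₀/(2π) = 1483 Hz.
Step 4 — Series Q: Q = ω₀L/R = 9319·0.00245/1540 = 0.01483.

(a) f₀ = 1483 Hz  (b) Q = 0.01483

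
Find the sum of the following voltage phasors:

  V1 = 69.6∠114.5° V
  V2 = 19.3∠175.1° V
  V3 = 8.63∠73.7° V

Step 1 — Convert each phasor to rectangular form:
  V1 = 69.6·(cos(114.5°) + j·sin(114.5°)) = -28.86 + j63.33 V
  V2 = 19.3·(cos(175.1°) + j·sin(175.1°)) = -19.23 + j1.649 V
  V3 = 8.63·(cos(73.7°) + j·sin(73.7°)) = 2.422 + j8.283 V
Step 2 — Sum components: V_total = -45.67 + j73.26 V.
Step 3 — Convert to polar: |V_total| = 86.33 V, ∠V_total = 121.9°.

V_total = 86.33∠121.9° V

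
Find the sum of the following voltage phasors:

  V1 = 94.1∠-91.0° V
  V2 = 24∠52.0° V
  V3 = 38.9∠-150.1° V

Step 1 — Convert each phasor to rectangular form:
  V1 = 94.1·(cos(-91.0°) + j·sin(-91.0°)) = -1.642 - j94.09 V
  V2 = 24·(cos(52.0°) + j·sin(52.0°)) = 14.78 + j18.91 V
  V3 = 38.9·(cos(-150.1°) + j·sin(-150.1°)) = -33.72 - j19.39 V
Step 2 — Sum components: V_total = -20.59 - j94.56 V.
Step 3 — Convert to polar: |V_total| = 96.78 V, ∠V_total = -102.3°.

V_total = 96.78∠-102.3° V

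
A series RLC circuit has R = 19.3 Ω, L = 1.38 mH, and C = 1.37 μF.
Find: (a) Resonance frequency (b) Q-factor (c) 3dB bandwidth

Step 1 — Resonance condition Im(Z)=0 gives ω₀ = 1/√(LC).
Step 2 — ω₀ = 1/√(0.00138·1.37e-06) = 2.3e+04 rad/s.
Step 3 — f₀ = ω₀/(2π) = 3660 Hz.
Step 4 — Series Q: Q = ω₀L/R = 2.3e+04·0.00138/19.3 = 1.644.
Step 5 — 3dB bandwidth: Δω = ω₀/Q = 1.399e+04 rad/s; BW = Δω/(2π) = 2226 Hz.

(a) f₀ = 3660 Hz  (b) Q = 1.644  (c) BW = 2226 Hz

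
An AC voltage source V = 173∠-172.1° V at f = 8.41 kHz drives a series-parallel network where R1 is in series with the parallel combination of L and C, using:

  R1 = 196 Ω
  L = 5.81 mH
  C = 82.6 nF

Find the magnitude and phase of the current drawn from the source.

Step 1 — Angular frequency: ω = 2π·f = 2π·8410 = 5.284e+04 rad/s.
Step 2 — Component impedances:
  R1: Z = R = 196 Ω
  L: Z = jωL = j·5.284e+04·0.00581 = 0 + j307 Ω
  C: Z = 1/(jωC) = -j/(ω·C) = 0 - j229.1 Ω
Step 3 — Parallel branch: L || C = 1/(1/L + 1/C) = 0 - j902.9 Ω.
Step 4 — Series with R1: Z_total = R1 + (L || C) = 196 - j902.9 Ω = 924∠-77.8° Ω.
Step 5 — Source phasor: V = 173∠-172.1° V = -171.4 - j23.78 V.
Step 6 — Ohm's law: I = V / Z_total = (-171.4 - j23.78) / (196 - j902.9) = -0.01419 - j0.1867 A.
Step 7 — Convert to polar: |I| = 0.1872 A, ∠I = -94.3°.

I = 0.1872∠-94.3° A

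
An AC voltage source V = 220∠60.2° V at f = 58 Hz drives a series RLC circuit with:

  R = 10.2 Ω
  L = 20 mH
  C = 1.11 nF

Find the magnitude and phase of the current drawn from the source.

Step 1 — Angular frequency: ω = 2π·f = 2π·58 = 364.4 rad/s.
Step 2 — Component impedances:
  R: Z = R = 10.2 Ω
  L: Z = jωL = j·364.4·0.02 = 0 + j7.288 Ω
  C: Z = 1/(jωC) = -j/(ω·C) = 0 - j2.472e+06 Ω
Step 3 — Series combination: Z_total = R + L + C = 10.2 - j2.472e+06 Ω = 2.472e+06∠-90.0° Ω.
Step 4 — Source phasor: V = 220∠60.2° V = 109.3 + j190.9 V.
Step 5 — Ohm's law: I = V / Z_total = (109.3 + j190.9) / (10.2 - j2.472e+06) = -7.722e-05 + j4.423e-05 A.
Step 6 — Convert to polar: |I| = 8.899e-05 A, ∠I = 150.2°.

I = 8.899e-05∠150.2° A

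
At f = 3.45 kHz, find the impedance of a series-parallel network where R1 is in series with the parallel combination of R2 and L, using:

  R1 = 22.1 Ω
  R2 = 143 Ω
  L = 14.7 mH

Step 1 — Angular frequency: ω = 2π·f = 2π·3450 = 2.168e+04 rad/s.
Step 2 — Component impedances:
  R1: Z = R = 22.1 Ω
  R2: Z = R = 143 Ω
  L: Z = jωL = j·2.168e+04·0.0147 = 0 + j318.7 Ω
Step 3 — Parallel branch: R2 || L = 1/(1/R2 + 1/L) = 119 + j53.42 Ω.
Step 4 — Series with R1: Z_total = R1 + (R2 || L) = 141.1 + j53.42 Ω = 150.9∠20.7° Ω.

Z = 141.1 + j53.42 Ω = 150.9∠20.7° Ω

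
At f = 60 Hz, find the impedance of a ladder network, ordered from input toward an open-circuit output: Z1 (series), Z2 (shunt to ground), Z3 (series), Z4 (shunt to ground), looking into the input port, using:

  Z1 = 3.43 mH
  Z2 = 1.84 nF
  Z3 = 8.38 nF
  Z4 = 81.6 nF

Step 1 — Angular frequency: ω = 2π·f = 2π·60 = 377 rad/s.
Step 2 — Component impedances:
  Z1: Z = jωL = j·377·0.00343 = 0 + j1.293 Ω
  Z2: Z = 1/(jωC) = -j/(ω·C) = 0 - j1.442e+06 Ω
  Z3: Z = 1/(jωC) = -j/(ω·C) = 0 - j3.165e+05 Ω
  Z4: Z = 1/(jωC) = -j/(ω·C) = 0 - j3.251e+04 Ω
Step 3 — Ladder network (open output): work backward from the far end, alternating series and parallel combinations. Z_in = 0 - j2.81e+05 Ω = 2.81e+05∠-90.0° Ω.

Z = 0 - j2.81e+05 Ω = 2.81e+05∠-90.0° Ω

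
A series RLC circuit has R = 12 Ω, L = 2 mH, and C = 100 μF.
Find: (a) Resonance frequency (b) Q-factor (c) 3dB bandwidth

Step 1 — Resonance condition Im(Z)=0 gives ω₀ = 1/√(LC).
Step 2 — ω₀ = 1/√(0.002·0.0001) = 2236 rad/s.
Step 3 — f₀ = ω₀/(2π) = 355.9 Hz.
Step 4 — Series Q: Q = ω₀L/R = 2236·0.002/12 = 0.3727.
Step 5 — 3dB bandwidth: Δω = ω₀/Q = 6000 rad/s; BW = Δω/(2π) = 954.9 Hz.

(a) f₀ = 355.9 Hz  (b) Q = 0.3727  (c) BW = 954.9 Hz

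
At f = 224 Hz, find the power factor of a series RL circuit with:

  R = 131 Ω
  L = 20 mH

Step 1 — Angular frequency: ω = 2π·f = 2π·224 = 1407 rad/s.
Step 2 — Component impedances:
  R: Z = R = 131 Ω
  L: Z = jωL = j·1407·0.02 = 0 + j28.15 Ω
Step 3 — Series combination: Z_total = R + L = 131 + j28.15 Ω = 134∠12.1° Ω.
Step 4 — Power factor: PF = cos(φ) = Re(Z)/|Z| = 131/133.99 = 0.9777.
Step 5 — Type: Im(Z) = 28.15 ⇒ lagging (phase φ = 12.1°).

PF = 0.9777 (lagging, φ = 12.1°)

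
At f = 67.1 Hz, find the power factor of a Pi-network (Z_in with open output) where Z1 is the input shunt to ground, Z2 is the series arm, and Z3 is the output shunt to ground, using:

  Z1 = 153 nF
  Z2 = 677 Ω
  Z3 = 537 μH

Step 1 — Angular frequency: ω = 2π·f = 2π·67.1 = 421.6 rad/s.
Step 2 — Component impedances:
  Z1: Z = 1/(jωC) = -j/(ω·C) = 0 - j1.55e+04 Ω
  Z2: Z = R = 677 Ω
  Z3: Z = jωL = j·421.6·0.000537 = 0 + j0.2264 Ω
Step 3 — With open output, the series arm Z2 and the output shunt Z3 appear in series to ground: Z2 + Z3 = 677 + j0.2264 Ω.
Step 4 — Parallel with input shunt Z1: Z_in = Z1 || (Z2 + Z3) = 675.7 - j29.28 Ω = 676.4∠-2.5° Ω.
Step 5 — Power factor: PF = cos(φ) = Re(Z)/|Z| = 675.73/676.37 = 0.9991.
Step 6 — Type: Im(Z) = -29.28 ⇒ leading (phase φ = -2.5°).

PF = 0.9991 (leading, φ = -2.5°)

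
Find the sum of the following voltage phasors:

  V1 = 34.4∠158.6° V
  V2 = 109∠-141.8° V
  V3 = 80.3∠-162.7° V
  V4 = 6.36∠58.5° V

Step 1 — Convert each phasor to rectangular form:
  V1 = 34.4·(cos(158.6°) + j·sin(158.6°)) = -32.03 + j12.55 V
  V2 = 109·(cos(-141.8°) + j·sin(-141.8°)) = -85.66 - j67.41 V
  V3 = 80.3·(cos(-162.7°) + j·sin(-162.7°)) = -76.67 - j23.88 V
  V4 = 6.36·(cos(58.5°) + j·sin(58.5°)) = 3.323 + j5.423 V
Step 2 — Sum components: V_total = -191 - j73.31 V.
Step 3 — Convert to polar: |V_total| = 204.6 V, ∠V_total = -159.0°.

V_total = 204.6∠-159.0° V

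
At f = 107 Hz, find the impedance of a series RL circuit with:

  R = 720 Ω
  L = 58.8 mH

Step 1 — Angular frequency: ω = 2π·f = 2π·107 = 672.3 rad/s.
Step 2 — Component impedances:
  R: Z = R = 720 Ω
  L: Z = jωL = j·672.3·0.0588 = 0 + j39.53 Ω
Step 3 — Series combination: Z_total = R + L = 720 + j39.53 Ω = 721.1∠3.1° Ω.

Z = 720 + j39.53 Ω = 721.1∠3.1° Ω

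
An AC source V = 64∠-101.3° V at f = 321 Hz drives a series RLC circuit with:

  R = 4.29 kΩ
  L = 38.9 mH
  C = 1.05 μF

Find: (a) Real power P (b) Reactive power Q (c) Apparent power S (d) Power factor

Step 1 — Angular frequency: ω = 2π·f = 2π·321 = 2017 rad/s.
Step 2 — Component impedances:
  R: Z = R = 4290 Ω
  L: Z = jωL = j·2017·0.0389 = 0 + j78.46 Ω
  C: Z = 1/(jωC) = -j/(ω·C) = 0 - j472.2 Ω
Step 3 — Series combination: Z_total = R + L + C = 4290 - j393.7 Ω = 4308∠-5.2° Ω.
Step 4 — Source phasor: V = 64∠-101.3° V = -12.54 - j62.76 V.
Step 5 — Current: I = V / Z = -0.001567 - j0.01477 A = 0.01486∠-96.1° A.
Step 6 — Complex power: S = V·I* = 0.9468 - j0.0869 VA.
Step 7 — Real power: P = Re(S) = 0.9468 W.
Step 8 — Reactive power: Q = Im(S) = -0.0869 VAR.
Step 9 — Apparent power: |S| = 0.9508 VA.
Step 10 — Power factor: PF = P/|S| = 0.9958 (leading).

(a) P = 0.9468 W  (b) Q = -0.0869 VAR  (c) S = 0.9508 VA  (d) PF = 0.9958 (leading)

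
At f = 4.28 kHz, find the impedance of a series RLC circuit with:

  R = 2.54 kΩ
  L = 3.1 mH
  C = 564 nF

Step 1 — Angular frequency: ω = 2π·f = 2π·4280 = 2.689e+04 rad/s.
Step 2 — Component impedances:
  R: Z = R = 2540 Ω
  L: Z = jωL = j·2.689e+04·0.0031 = 0 + j83.37 Ω
  C: Z = 1/(jωC) = -j/(ω·C) = 0 - j65.93 Ω
Step 3 — Series combination: Z_total = R + L + C = 2540 + j17.43 Ω = 2540∠0.4° Ω.

Z = 2540 + j17.43 Ω = 2540∠0.4° Ω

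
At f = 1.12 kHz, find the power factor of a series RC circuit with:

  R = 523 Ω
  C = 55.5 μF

Step 1 — Angular frequency: ω = 2π·f = 2π·1120 = 7037 rad/s.
Step 2 — Component impedances:
  R: Z = R = 523 Ω
  C: Z = 1/(jωC) = -j/(ω·C) = 0 - j2.56 Ω
Step 3 — Series combination: Z_total = R + C = 523 - j2.56 Ω = 523∠-0.3° Ω.
Step 4 — Power factor: PF = cos(φ) = Re(Z)/|Z| = 523/523 = 1.
Step 5 — Type: Im(Z) = -2.56 ⇒ leading (phase φ = -0.3°).

PF = 1 (leading, φ = -0.3°)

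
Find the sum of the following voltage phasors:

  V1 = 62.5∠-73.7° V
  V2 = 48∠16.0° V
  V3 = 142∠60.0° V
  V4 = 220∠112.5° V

Step 1 — Convert each phasor to rectangular form:
  V1 = 62.5·(cos(-73.7°) + j·sin(-73.7°)) = 17.54 - j59.99 V
  V2 = 48·(cos(16.0°) + j·sin(16.0°)) = 46.14 + j13.23 V
  V3 = 142·(cos(60.0°) + j·sin(60.0°)) = 71 + j123 V
  V4 = 220·(cos(112.5°) + j·sin(112.5°)) = -84.19 + j203.3 V
Step 2 — Sum components: V_total = 50.49 + j279.5 V.
Step 3 — Convert to polar: |V_total| = 284 V, ∠V_total = 79.8°.

V_total = 284∠79.8° V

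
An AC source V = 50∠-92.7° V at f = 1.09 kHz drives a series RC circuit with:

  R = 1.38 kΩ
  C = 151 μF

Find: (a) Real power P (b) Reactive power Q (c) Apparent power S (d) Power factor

Step 1 — Angular frequency: ω = 2π·f = 2π·1090 = 6849 rad/s.
Step 2 — Component impedances:
  R: Z = R = 1380 Ω
  C: Z = 1/(jωC) = -j/(ω·C) = 0 - j0.967 Ω
Step 3 — Series combination: Z_total = R + C = 1380 - j0.967 Ω = 1380∠-0.0° Ω.
Step 4 — Source phasor: V = 50∠-92.7° V = -2.355 - j49.94 V.
Step 5 — Current: I = V / Z = -0.001681 - j0.03619 A = 0.03623∠-92.7° A.
Step 6 — Complex power: S = V·I* = 1.812 - j0.001269 VA.
Step 7 — Real power: P = Re(S) = 1.812 W.
Step 8 — Reactive power: Q = Im(S) = -0.001269 VAR.
Step 9 — Apparent power: |S| = 1.812 VA.
Step 10 — Power factor: PF = P/|S| = 1 (leading).

(a) P = 1.812 W  (b) Q = -0.001269 VAR  (c) S = 1.812 VA  (d) PF = 1 (leading)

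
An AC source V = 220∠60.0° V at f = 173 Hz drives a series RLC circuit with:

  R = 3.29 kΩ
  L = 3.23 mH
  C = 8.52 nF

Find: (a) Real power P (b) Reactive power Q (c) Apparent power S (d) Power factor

Step 1 — Angular frequency: ω = 2π·f = 2π·173 = 1087 rad/s.
Step 2 — Component impedances:
  R: Z = R = 3290 Ω
  L: Z = jωL = j·1087·0.00323 = 0 + j3.511 Ω
  C: Z = 1/(jωC) = -j/(ω·C) = 0 - j1.08e+05 Ω
Step 3 — Series combination: Z_total = R + L + C = 3290 - j1.08e+05 Ω = 1.08e+05∠-88.3° Ω.
Step 4 — Source phasor: V = 220∠60.0° V = 110 + j190.5 V.
Step 5 — Current: I = V / Z = -0.001732 + j0.001072 A = 0.002037∠148.3° A.
Step 6 — Complex power: S = V·I* = 0.01365 - j0.4478 VA.
Step 7 — Real power: P = Re(S) = 0.01365 W.
Step 8 — Reactive power: Q = Im(S) = -0.4478 VAR.
Step 9 — Apparent power: |S| = 0.448 VA.
Step 10 — Power factor: PF = P/|S| = 0.03046 (leading).

(a) P = 0.01365 W  (b) Q = -0.4478 VAR  (c) S = 0.448 VA  (d) PF = 0.03046 (leading)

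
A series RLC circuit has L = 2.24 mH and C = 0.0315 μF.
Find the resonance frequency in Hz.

Step 1 — Resonance condition Im(Z)=0 gives ω₀ = 1/√(LC).
Step 2 — ω₀ = 1/√(0.00224·3.15e-08) = 1.19e+05 rad/s.
Step 3 — f₀ = ω₀/(2π) = 1.895e+04 Hz.

f₀ = 1.895e+04 Hz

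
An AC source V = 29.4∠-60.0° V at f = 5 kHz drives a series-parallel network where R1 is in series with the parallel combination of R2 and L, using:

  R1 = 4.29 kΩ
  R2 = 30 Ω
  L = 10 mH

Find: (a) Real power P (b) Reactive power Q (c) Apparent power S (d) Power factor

Step 1 — Angular frequency: ω = 2π·f = 2π·5000 = 3.142e+04 rad/s.
Step 2 — Component impedances:
  R1: Z = R = 4290 Ω
  R2: Z = R = 30 Ω
  L: Z = jωL = j·3.142e+04·0.01 = 0 + j314.2 Ω
Step 3 — Parallel branch: R2 || L = 1/(1/R2 + 1/L) = 29.73 + j2.839 Ω.
Step 4 — Series with R1: Z_total = R1 + (R2 || L) = 4320 + j2.839 Ω = 4320∠0.0° Ω.
Step 5 — Source phasor: V = 29.4∠-60.0° V = 14.7 - j25.46 V.
Step 6 — Current: I = V / Z = 0.003399 - j0.005896 A = 0.006806∠-60.0° A.
Step 7 — Complex power: S = V·I* = 0.2001 + j0.0001315 VA.
Step 8 — Real power: P = Re(S) = 0.2001 W.
Step 9 — Reactive power: Q = Im(S) = 0.0001315 VAR.
Step 10 — Apparent power: |S| = 0.2001 VA.
Step 11 — Power factor: PF = P/|S| = 1 (lagging).

(a) P = 0.2001 W  (b) Q = 0.0001315 VAR  (c) S = 0.2001 VA  (d) PF = 1 (lagging)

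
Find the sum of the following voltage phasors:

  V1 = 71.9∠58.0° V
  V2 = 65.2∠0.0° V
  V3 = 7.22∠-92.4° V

Step 1 — Convert each phasor to rectangular form:
  V1 = 71.9·(cos(58.0°) + j·sin(58.0°)) = 38.1 + j60.97 V
  V2 = 65.2·(cos(0.0°) + j·sin(0.0°)) = 65.2 V
  V3 = 7.22·(cos(-92.4°) + j·sin(-92.4°)) = -0.3023 - j7.214 V
Step 2 — Sum components: V_total = 103 + j53.76 V.
Step 3 — Convert to polar: |V_total| = 116.2 V, ∠V_total = 27.6°.

V_total = 116.2∠27.6° V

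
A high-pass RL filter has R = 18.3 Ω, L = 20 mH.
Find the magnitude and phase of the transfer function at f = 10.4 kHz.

Step 1 — Angular frequency: ω = 2π·1.04e+04 = 6.535e+04 rad/s.
Step 2 — Transfer function: H(jω) = jωL/(R + jωL).
Step 3 — Numerator jωL = j·1307; denominator R + jωL = 18.3 + j1307.
Step 4 — H = 0.9998 + j0.014.
Step 5 — Magnitude: |H| = 0.9999 (-0.0 dB); phase: φ = 0.8°.

|H| = 0.9999 (-0.0 dB), φ = 0.8°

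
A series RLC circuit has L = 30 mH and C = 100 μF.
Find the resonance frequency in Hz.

Step 1 — Resonance condition Im(Z)=0 gives ω₀ = 1/√(LC).
Step 2 — ω₀ = 1/√(0.03·0.0001) = 577.4 rad/s.
Step 3 — f₀ = ω₀/(2π) = 91.89 Hz.

f₀ = 91.89 Hz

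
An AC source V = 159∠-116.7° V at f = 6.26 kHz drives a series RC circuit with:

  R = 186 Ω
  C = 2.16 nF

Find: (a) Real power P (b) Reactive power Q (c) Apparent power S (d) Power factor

Step 1 — Angular frequency: ω = 2π·f = 2π·6260 = 3.933e+04 rad/s.
Step 2 — Component impedances:
  R: Z = R = 186 Ω
  C: Z = 1/(jωC) = -j/(ω·C) = 0 - j1.177e+04 Ω
Step 3 — Series combination: Z_total = R + C = 186 - j1.177e+04 Ω = 1.177e+04∠-89.1° Ω.
Step 4 — Source phasor: V = 159∠-116.7° V = -71.44 - j142 V.
Step 5 — Current: I = V / Z = 0.01197 - j0.006259 A = 0.01351∠-27.6° A.
Step 6 — Complex power: S = V·I* = 0.03393 - j2.147 VA.
Step 7 — Real power: P = Re(S) = 0.03393 W.
Step 8 — Reactive power: Q = Im(S) = -2.147 VAR.
Step 9 — Apparent power: |S| = 2.148 VA.
Step 10 — Power factor: PF = P/|S| = 0.0158 (leading).

(a) P = 0.03393 W  (b) Q = -2.147 VAR  (c) S = 2.148 VA  (d) PF = 0.0158 (leading)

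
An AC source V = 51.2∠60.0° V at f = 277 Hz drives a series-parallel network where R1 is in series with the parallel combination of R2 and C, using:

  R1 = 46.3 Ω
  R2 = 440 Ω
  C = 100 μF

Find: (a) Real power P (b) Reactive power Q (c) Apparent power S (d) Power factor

Step 1 — Angular frequency: ω = 2π·f = 2π·277 = 1740 rad/s.
Step 2 — Component impedances:
  R1: Z = R = 46.3 Ω
  R2: Z = R = 440 Ω
  C: Z = 1/(jωC) = -j/(ω·C) = 0 - j5.746 Ω
Step 3 — Parallel branch: R2 || C = 1/(1/R2 + 1/C) = 0.07502 - j5.745 Ω.
Step 4 — Series with R1: Z_total = R1 + (R2 || C) = 46.38 - j5.745 Ω = 46.73∠-7.1° Ω.
Step 5 — Source phasor: V = 51.2∠60.0° V = 25.6 + j44.34 V.
Step 6 — Current: I = V / Z = 0.427 + j1.009 A = 1.096∠67.1° A.
Step 7 — Complex power: S = V·I* = 55.67 - j6.896 VA.
Step 8 — Real power: P = Re(S) = 55.67 W.
Step 9 — Reactive power: Q = Im(S) = -6.896 VAR.
Step 10 — Apparent power: |S| = 56.1 VA.
Step 11 — Power factor: PF = P/|S| = 0.9924 (leading).

(a) P = 55.67 W  (b) Q = -6.896 VAR  (c) S = 56.1 VA  (d) PF = 0.9924 (leading)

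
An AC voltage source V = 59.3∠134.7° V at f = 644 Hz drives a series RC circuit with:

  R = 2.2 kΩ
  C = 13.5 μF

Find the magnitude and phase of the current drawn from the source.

Step 1 — Angular frequency: ω = 2π·f = 2π·644 = 4046 rad/s.
Step 2 — Component impedances:
  R: Z = R = 2200 Ω
  C: Z = 1/(jωC) = -j/(ω·C) = 0 - j18.31 Ω
Step 3 — Series combination: Z_total = R + C = 2200 - j18.31 Ω = 2200∠-0.5° Ω.
Step 4 — Source phasor: V = 59.3∠134.7° V = -41.71 + j42.15 V.
Step 5 — Ohm's law: I = V / Z_total = (-41.71 + j42.15) / (2200 - j18.31) = -0.01912 + j0.019 A.
Step 6 — Convert to polar: |I| = 0.02695 A, ∠I = 135.2°.

I = 0.02695∠135.2° A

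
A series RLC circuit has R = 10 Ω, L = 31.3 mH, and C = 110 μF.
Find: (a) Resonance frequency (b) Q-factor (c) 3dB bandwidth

Step 1 — Resonance: ω₀ = 1/√(LC) = 1/√(0.0313·0.00011) = 538.9 rad/s.
Step 2 — f₀ = ω₀/(2π) = 85.77 Hz.
Step 3 — Series Q: Q = ω₀L/R = 538.9·0.0313/10 = 1.687.
Step 4 — Bandwidth: Δω = ω₀/Q = 319.5 rad/s; BW = Δω/(2π) = 50.85 Hz.

(a) f₀ = 85.77 Hz  (b) Q = 1.687  (c) BW = 50.85 Hz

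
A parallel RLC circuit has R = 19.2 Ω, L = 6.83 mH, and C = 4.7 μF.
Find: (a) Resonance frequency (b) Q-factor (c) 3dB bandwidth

Step 1 — Resonance: ω₀ = 1/√(LC) = 1/√(0.00683·4.7e-06) = 5581 rad/s.
Step 2 — f₀ = ω₀/(2π) = 888.3 Hz.
Step 3 — Parallel Q: Q = R/(ω₀L) = 19.2/(5581·0.00683) = 0.5037.
Step 4 — Bandwidth: Δω = ω₀/Q = 1.108e+04 rad/s; BW = Δω/(2π) = 1764 Hz.

(a) f₀ = 888.3 Hz  (b) Q = 0.5037  (c) BW = 1764 Hz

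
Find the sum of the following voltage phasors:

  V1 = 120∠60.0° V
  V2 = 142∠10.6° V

Step 1 — Convert each phasor to rectangular form:
  V1 = 120·(cos(60.0°) + j·sin(60.0°)) = 60 + j103.9 V
  V2 = 142·(cos(10.6°) + j·sin(10.6°)) = 139.6 + j26.12 V
Step 2 — Sum components: V_total = 199.6 + j130 V.
Step 3 — Convert to polar: |V_total| = 238.2 V, ∠V_total = 33.1°.

V_total = 238.2∠33.1° V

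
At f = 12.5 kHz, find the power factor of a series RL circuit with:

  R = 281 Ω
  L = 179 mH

Step 1 — Angular frequency: ω = 2π·f = 2π·1.25e+04 = 7.854e+04 rad/s.
Step 2 — Component impedances:
  R: Z = R = 281 Ω
  L: Z = jωL = j·7.854e+04·0.179 = 0 + j1.406e+04 Ω
Step 3 — Series combination: Z_total = R + L = 281 + j1.406e+04 Ω = 1.406e+04∠88.9° Ω.
Step 4 — Power factor: PF = cos(φ) = Re(Z)/|Z| = 281/14061 = 0.01998.
Step 5 — Type: Im(Z) = 1.406e+04 ⇒ lagging (phase φ = 88.9°).

PF = 0.01998 (lagging, φ = 88.9°)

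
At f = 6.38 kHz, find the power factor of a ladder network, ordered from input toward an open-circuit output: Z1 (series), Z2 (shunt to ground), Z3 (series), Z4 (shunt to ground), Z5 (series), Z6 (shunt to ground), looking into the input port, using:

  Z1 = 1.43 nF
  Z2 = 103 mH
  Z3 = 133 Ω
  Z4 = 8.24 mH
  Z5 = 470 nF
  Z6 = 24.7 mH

Step 1 — Angular frequency: ω = 2π·f = 2π·6380 = 4.009e+04 rad/s.
Step 2 — Component impedances:
  Z1: Z = 1/(jωC) = -j/(ω·C) = 0 - j1.744e+04 Ω
  Z2: Z = jωL = j·4.009e+04·0.103 = 0 + j4129 Ω
  Z3: Z = R = 133 Ω
  Z4: Z = jωL = j·4.009e+04·0.00824 = 0 + j330.3 Ω
  Z5: Z = 1/(jωC) = -j/(ω·C) = 0 - j53.08 Ω
  Z6: Z = jωL = j·4.009e+04·0.0247 = 0 + j990.1 Ω
Step 3 — Ladder network (open output): work backward from the far end, alternating series and parallel combinations. Z_in = 118.5 - j1.721e+04 Ω = 1.721e+04∠-89.6° Ω.
Step 4 — Power factor: PF = cos(φ) = Re(Z)/|Z| = 118.45/17211 = 0.006882.
Step 5 — Type: Im(Z) = -1.721e+04 ⇒ leading (phase φ = -89.6°).

PF = 0.006882 (leading, φ = -89.6°)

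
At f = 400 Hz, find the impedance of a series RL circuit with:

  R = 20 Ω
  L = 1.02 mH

Step 1 — Angular frequency: ω = 2π·f = 2π·400 = 2513 rad/s.
Step 2 — Component impedances:
  R: Z = R = 20 Ω
  L: Z = jωL = j·2513·0.00102 = 0 + j2.564 Ω
Step 3 — Series combination: Z_total = R + L = 20 + j2.564 Ω = 20.16∠7.3° Ω.

Z = 20 + j2.564 Ω = 20.16∠7.3° Ω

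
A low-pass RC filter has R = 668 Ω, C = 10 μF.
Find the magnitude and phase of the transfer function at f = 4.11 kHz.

Step 1 — Angular frequency: ω = 2π·4110 = 2.582e+04 rad/s.
Step 2 — Transfer function: H(jω) = 1/(1 + jωRC).
Step 3 — Denominator: 1 + jωRC = 1 + j·2.582e+04·668·1e-05 = 1 + j172.5.
Step 4 — H = 3.36e-05 - j0.005797.
Step 5 — Magnitude: |H| = 0.005797 (-44.7 dB); phase: φ = -89.7°.

|H| = 0.005797 (-44.7 dB), φ = -89.7°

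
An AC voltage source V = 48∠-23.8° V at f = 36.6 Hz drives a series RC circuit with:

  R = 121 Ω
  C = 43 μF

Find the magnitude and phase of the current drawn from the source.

Step 1 — Angular frequency: ω = 2π·f = 2π·36.6 = 230 rad/s.
Step 2 — Component impedances:
  R: Z = R = 121 Ω
  C: Z = 1/(jωC) = -j/(ω·C) = 0 - j101.1 Ω
Step 3 — Series combination: Z_total = R + C = 121 - j101.1 Ω = 157.7∠-39.9° Ω.
Step 4 — Source phasor: V = 48∠-23.8° V = 43.92 - j19.37 V.
Step 5 — Ohm's law: I = V / Z_total = (43.92 - j19.37) / (121 - j101.1) = 0.2925 + j0.08435 A.
Step 6 — Convert to polar: |I| = 0.3044 A, ∠I = 16.1°.

I = 0.3044∠16.1° A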